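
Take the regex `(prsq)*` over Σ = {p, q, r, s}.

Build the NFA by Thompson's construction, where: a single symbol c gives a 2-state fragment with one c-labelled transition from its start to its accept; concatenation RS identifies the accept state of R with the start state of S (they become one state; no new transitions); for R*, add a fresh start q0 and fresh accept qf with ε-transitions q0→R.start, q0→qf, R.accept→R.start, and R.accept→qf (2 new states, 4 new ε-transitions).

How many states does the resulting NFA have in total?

Per subexpression:
Each of the 4 symbol leaves contributes a 2-state fragment.
  prsq → 5 states
  (prsq)* → 7 states

7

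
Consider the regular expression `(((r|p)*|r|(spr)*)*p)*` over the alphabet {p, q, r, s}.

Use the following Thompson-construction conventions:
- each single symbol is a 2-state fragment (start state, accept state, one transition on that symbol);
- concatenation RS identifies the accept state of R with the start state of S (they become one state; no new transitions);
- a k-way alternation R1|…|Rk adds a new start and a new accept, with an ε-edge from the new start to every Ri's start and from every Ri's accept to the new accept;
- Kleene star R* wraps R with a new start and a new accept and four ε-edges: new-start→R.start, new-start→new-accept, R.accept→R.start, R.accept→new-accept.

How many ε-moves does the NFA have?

26

By structural recursion:
Each of the 7 symbol leaves contributes 0 ε-transitions.
  r|p : 4 ε-transitions
  (r|p)* : 8 ε-transitions
  spr : 0 ε-transitions
  (spr)* : 4 ε-transitions
  (r|p)*|r|(spr)* : 18 ε-transitions
  ((r|p)*|r|(spr)*)* : 22 ε-transitions
  ((r|p)*|r|(spr)*)*p : 22 ε-transitions
  (((r|p)*|r|(spr)*)*p)* : 26 ε-transitions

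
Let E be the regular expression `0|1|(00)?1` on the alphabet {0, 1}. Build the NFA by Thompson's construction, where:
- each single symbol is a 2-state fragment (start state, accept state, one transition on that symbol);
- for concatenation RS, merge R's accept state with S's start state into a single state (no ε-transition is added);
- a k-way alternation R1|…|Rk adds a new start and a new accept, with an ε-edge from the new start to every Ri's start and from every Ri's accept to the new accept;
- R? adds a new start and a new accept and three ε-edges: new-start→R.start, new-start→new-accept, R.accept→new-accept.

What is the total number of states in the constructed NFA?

12

Bottom-up over the parse tree:
Each of the 5 symbol leaves contributes a 2-state fragment.
  00 = 3 states
  (00)? = 5 states
  (00)?1 = 6 states
  0|1|(00)?1 = 12 states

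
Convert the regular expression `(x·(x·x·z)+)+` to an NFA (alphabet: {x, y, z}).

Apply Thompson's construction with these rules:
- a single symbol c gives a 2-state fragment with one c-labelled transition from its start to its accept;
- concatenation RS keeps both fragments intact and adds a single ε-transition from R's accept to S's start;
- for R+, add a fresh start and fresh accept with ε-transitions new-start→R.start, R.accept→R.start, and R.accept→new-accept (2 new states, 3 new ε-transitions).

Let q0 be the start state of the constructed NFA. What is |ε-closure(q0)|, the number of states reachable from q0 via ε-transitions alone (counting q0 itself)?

2

Compute the ε-closure size of each fragment's start state recursively; a symbol fragment's start has no outgoing ε-edge, so its closure is just itself (size 1).
  x·x·z → same as the first factor's closure: C = 1
  (x·x·z)+ → C = 1 + 1 = 2 (the body doesn't accept ε, so the new accept is not reached)
  x·(x·x·z)+ → same as the first factor's closure: C = 1
  (x·(x·x·z)+)+ → C = 1 + 1 = 2 (the body doesn't accept ε, so the new accept is not reached)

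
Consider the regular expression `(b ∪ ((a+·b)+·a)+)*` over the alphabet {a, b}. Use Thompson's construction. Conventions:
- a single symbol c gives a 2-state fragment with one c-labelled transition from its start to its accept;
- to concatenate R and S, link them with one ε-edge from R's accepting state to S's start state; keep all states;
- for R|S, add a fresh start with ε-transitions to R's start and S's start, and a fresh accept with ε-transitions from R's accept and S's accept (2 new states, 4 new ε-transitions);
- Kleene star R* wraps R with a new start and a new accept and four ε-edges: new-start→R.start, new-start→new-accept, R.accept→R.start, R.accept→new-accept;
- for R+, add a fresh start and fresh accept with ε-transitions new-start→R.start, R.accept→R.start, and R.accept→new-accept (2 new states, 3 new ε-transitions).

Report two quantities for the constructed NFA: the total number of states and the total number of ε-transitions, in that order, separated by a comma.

By structural recursion:
Each of the 4 symbol leaves contributes 2 states and 0 ε-transitions.
  a+ : 4 states, 3 ε-transitions
  a+·b : 6 states, 4 ε-transitions
  (a+·b)+ : 8 states, 7 ε-transitions
  (a+·b)+·a : 10 states, 8 ε-transitions
  ((a+·b)+·a)+ : 12 states, 11 ε-transitions
  b ∪ ((a+·b)+·a)+ : 16 states, 15 ε-transitions
  (b ∪ ((a+·b)+·a)+)* : 18 states, 19 ε-transitions

18, 19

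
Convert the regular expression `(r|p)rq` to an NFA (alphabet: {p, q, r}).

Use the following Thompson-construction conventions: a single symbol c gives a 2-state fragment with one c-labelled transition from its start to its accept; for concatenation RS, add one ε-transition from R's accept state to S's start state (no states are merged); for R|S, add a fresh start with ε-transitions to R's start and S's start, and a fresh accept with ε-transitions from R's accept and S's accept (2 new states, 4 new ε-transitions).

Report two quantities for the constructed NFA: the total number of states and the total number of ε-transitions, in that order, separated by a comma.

Bottom-up over the parse tree:
Each of the 4 symbol leaves contributes 2 states and 0 ε-transitions.
  r|p : 6 states, 4 ε-transitions
  (r|p)rq : 10 states, 6 ε-transitions

10, 6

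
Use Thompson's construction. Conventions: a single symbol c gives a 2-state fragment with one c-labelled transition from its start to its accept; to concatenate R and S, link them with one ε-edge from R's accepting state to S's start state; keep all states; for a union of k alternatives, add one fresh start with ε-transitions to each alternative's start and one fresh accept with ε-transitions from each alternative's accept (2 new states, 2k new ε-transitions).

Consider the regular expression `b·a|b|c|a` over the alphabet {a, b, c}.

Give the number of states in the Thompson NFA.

Per subexpression:
Each of the 5 symbol leaves contributes a 2-state fragment.
  b·a — 4 states
  b·a|b|c|a — 12 states

12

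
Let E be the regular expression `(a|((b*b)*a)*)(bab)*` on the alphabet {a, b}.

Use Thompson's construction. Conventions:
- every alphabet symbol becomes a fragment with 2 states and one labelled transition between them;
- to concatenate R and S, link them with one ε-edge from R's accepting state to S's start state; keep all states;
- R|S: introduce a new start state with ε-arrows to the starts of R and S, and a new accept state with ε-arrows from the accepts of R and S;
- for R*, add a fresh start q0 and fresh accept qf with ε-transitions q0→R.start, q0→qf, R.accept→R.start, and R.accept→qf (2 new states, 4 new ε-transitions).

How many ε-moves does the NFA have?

Recursing over subexpressions:
Each of the 7 symbol leaves contributes 0 ε-transitions.
  b* = 4 ε-transitions
  b*b = 5 ε-transitions
  (b*b)* = 9 ε-transitions
  (b*b)*a = 10 ε-transitions
  ((b*b)*a)* = 14 ε-transitions
  a|((b*b)*a)* = 18 ε-transitions
  bab = 2 ε-transitions
  (bab)* = 6 ε-transitions
  (a|((b*b)*a)*)(bab)* = 25 ε-transitions

25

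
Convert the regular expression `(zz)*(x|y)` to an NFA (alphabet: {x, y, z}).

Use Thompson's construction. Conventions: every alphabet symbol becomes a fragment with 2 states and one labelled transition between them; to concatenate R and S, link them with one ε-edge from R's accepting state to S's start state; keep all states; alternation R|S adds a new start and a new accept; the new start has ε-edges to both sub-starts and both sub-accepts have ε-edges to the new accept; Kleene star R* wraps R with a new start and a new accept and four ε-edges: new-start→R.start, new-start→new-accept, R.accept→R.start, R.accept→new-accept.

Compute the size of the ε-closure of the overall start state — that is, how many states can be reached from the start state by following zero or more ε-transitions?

6

Work bottom-up. For each fragment F, track |ε-closure(F.start)| and whether F's accept lies in that closure (i.e. whether F accepts ε). A single-symbol fragment has closure size 1 and does not accept ε.
  zz : same as the first factor's closure: C = 1
  (zz)* : the star's fresh start ε-reaches both the body's start and the fresh accept: C = 2 + 1 = 3
  x|y : C = 1 + 1 + 1 = 3 (the new accept is not ε-reachable since no branch accepts ε)
  (zz)*(x|y) : C = 3 + 3 = 6 (closure spills across the concat boundary because the left factor accepts ε)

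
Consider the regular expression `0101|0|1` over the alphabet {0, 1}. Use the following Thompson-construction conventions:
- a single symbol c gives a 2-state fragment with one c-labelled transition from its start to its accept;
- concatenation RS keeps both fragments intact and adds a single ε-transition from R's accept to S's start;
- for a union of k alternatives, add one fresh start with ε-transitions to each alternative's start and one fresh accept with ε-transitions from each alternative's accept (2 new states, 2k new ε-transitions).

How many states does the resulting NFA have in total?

14

Bottom-up over the parse tree:
Each of the 6 symbol leaves contributes a 2-state fragment.
  0101 → 8 states
  0101|0|1 → 14 states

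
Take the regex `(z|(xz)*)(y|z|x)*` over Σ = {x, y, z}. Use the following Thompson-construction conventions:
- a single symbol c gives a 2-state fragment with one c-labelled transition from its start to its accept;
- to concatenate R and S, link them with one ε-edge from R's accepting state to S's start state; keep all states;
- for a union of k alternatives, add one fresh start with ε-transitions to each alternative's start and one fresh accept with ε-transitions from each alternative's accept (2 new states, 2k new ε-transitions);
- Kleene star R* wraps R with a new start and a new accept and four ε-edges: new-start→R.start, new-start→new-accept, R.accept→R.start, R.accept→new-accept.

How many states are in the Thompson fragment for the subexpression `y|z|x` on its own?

8

Fragment for `y|z|x`:
Each of the 3 symbol leaves contributes a 2-state fragment.
  y|z|x = 8 states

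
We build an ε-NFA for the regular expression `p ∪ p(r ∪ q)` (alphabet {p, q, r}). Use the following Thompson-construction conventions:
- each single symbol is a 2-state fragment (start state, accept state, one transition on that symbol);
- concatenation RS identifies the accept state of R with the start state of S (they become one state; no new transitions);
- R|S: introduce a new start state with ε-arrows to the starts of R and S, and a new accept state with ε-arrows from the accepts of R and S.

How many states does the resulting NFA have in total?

By structural recursion:
Each of the 4 symbol leaves contributes a 2-state fragment.
  r ∪ q = 6 states
  p(r ∪ q) = 7 states
  p ∪ p(r ∪ q) = 11 states

11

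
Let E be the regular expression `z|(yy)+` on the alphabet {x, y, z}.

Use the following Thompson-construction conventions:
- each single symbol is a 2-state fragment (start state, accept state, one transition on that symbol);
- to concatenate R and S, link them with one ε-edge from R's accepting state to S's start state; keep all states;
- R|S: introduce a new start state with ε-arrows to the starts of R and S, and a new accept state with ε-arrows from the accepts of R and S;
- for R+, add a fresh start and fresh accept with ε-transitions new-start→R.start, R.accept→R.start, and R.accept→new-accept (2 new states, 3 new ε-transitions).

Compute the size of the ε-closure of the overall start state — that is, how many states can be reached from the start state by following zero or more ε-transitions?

Let C(F) = |ε-closure(F.start)| within fragment F, and note whether F accepts ε. Symbol fragments have C = 1 and do not accept ε. Then:
  yy → |closure| equals the left operand's closure size = 1 (its accept is not ε-reachable, so the closure stops there)
  (yy)+ → |closure| = 1 + 1 = 2 (the body doesn't accept ε, so the new accept is not reached)
  z|(yy)+ → new start ε-reaches every alternative's start; none of them accept ε, so the new accept is not reached: |closure| = 1 + 1 + 2 = 4

4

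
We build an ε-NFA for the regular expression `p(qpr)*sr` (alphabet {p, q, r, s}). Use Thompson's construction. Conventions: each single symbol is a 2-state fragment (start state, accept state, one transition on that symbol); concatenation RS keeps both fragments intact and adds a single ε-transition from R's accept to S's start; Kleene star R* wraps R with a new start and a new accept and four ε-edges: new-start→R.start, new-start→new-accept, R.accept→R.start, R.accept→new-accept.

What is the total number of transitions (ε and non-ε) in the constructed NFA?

Recursing over subexpressions:
Each of the 6 symbol leaves contributes 1 transition (1 symbol, 0 ε).
  qpr : 5 transitions (3 symbol, 2 ε)
  (qpr)* : 9 transitions (3 symbol, 6 ε)
  p(qpr)*sr : 15 transitions (6 symbol, 9 ε)

15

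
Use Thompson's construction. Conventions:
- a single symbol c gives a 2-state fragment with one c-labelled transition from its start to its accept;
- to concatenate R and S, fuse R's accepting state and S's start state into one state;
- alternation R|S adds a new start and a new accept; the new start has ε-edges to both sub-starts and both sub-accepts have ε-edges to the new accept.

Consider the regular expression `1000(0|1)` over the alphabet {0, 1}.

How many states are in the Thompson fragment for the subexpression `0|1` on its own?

6

Fragment for `0|1`:
Each of the 2 symbol leaves contributes a 2-state fragment.
  0|1 — 6 states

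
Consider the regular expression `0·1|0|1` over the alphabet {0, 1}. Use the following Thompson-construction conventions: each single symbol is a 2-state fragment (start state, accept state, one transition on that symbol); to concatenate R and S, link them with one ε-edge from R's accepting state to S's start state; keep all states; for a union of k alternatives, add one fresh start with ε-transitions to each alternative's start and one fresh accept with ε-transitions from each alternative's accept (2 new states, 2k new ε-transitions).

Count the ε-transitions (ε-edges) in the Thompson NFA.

7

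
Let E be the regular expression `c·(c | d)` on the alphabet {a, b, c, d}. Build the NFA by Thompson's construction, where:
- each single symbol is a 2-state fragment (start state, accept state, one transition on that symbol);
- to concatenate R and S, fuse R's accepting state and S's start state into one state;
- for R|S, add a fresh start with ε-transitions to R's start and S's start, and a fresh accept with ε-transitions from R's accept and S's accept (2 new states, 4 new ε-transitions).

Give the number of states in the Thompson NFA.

7

Per subexpression:
Each of the 3 symbol leaves contributes a 2-state fragment.
  c | d — 6 states
  c·(c | d) — 7 states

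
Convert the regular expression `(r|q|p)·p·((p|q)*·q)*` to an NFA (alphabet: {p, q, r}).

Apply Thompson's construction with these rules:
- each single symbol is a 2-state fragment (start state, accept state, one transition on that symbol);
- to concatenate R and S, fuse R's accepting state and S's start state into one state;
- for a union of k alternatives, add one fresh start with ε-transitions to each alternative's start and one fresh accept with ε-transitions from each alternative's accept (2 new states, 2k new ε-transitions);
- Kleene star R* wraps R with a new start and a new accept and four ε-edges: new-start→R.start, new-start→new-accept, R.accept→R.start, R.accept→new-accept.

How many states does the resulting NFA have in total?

19

Building bottom-up:
Each of the 7 symbol leaves contributes a 2-state fragment.
  r|q|p → 8 states
  p|q → 6 states
  (p|q)* → 8 states
  (p|q)*·q → 9 states
  ((p|q)*·q)* → 11 states
  (r|q|p)·p·((p|q)*·q)* → 19 states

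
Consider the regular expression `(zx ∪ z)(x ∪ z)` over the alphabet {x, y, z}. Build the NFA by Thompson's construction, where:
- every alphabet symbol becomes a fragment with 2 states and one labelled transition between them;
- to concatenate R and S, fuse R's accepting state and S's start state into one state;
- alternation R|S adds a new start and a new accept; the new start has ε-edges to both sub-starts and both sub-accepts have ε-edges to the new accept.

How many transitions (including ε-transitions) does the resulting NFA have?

13

Recursing over subexpressions:
Each of the 5 symbol leaves contributes 1 transition (1 symbol, 0 ε).
  zx — 2 transitions (2 symbol, 0 ε)
  zx ∪ z — 7 transitions (3 symbol, 4 ε)
  x ∪ z — 6 transitions (2 symbol, 4 ε)
  (zx ∪ z)(x ∪ z) — 13 transitions (5 symbol, 8 ε)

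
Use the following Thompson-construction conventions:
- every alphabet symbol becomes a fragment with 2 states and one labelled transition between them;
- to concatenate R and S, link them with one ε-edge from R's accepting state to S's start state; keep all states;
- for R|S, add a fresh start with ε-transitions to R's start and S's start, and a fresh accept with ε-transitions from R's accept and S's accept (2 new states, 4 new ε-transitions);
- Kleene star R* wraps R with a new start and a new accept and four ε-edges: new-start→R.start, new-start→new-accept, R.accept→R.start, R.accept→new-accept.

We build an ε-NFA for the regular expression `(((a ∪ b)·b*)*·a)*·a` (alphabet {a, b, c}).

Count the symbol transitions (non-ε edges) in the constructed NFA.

5

Bottom-up over the parse tree:
Each of the 5 symbol leaves contributes exactly 1 symbol transition.
  a ∪ b — 2 symbol transitions
  b* — 1 symbol transition
  (a ∪ b)·b* — 3 symbol transitions
  ((a ∪ b)·b*)* — 3 symbol transitions
  ((a ∪ b)·b*)*·a — 4 symbol transitions
  (((a ∪ b)·b*)*·a)* — 4 symbol transitions
  (((a ∪ b)·b*)*·a)*·a — 5 symbol transitions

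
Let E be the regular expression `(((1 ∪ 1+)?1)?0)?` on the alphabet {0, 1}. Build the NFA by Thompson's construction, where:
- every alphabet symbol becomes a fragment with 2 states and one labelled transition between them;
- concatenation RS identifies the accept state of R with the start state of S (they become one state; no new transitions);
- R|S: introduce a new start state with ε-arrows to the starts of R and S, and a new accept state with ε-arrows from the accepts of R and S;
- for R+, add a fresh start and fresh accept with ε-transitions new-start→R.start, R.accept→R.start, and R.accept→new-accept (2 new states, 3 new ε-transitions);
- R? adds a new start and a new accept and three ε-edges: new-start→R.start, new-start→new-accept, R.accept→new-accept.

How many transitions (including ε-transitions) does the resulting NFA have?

Bottom-up over the parse tree:
Each of the 4 symbol leaves contributes 1 transition (1 symbol, 0 ε).
  1+ — 4 transitions (1 symbol, 3 ε)
  1 ∪ 1+ — 9 transitions (2 symbol, 7 ε)
  (1 ∪ 1+)? — 12 transitions (2 symbol, 10 ε)
  (1 ∪ 1+)?1 — 13 transitions (3 symbol, 10 ε)
  ((1 ∪ 1+)?1)? — 16 transitions (3 symbol, 13 ε)
  ((1 ∪ 1+)?1)?0 — 17 transitions (4 symbol, 13 ε)
  (((1 ∪ 1+)?1)?0)? — 20 transitions (4 symbol, 16 ε)

20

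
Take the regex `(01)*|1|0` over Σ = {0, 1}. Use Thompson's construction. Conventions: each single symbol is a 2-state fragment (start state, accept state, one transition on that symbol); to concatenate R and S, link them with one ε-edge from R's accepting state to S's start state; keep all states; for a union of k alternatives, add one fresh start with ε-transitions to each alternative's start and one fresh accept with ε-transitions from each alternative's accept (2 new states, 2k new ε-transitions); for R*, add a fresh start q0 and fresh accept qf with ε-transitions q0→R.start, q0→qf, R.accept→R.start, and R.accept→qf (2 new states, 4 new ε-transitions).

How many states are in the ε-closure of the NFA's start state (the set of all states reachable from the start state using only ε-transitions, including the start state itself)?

Compute the ε-closure size of each fragment's start state recursively; a symbol fragment's start has no outgoing ε-edge, so its closure is just itself (size 1).
  01 — same as the first factor's closure: |closure| = 1
  (01)* — new start has ε-edges to the inner start and to the new accept, so |closure| = 2 + 1 = 3
  (01)*|1|0 — |closure| = 1 (new start) + (3 + 1 + 1) + 1 (new accept, since some branch ε-reaches its own accept) = 7

7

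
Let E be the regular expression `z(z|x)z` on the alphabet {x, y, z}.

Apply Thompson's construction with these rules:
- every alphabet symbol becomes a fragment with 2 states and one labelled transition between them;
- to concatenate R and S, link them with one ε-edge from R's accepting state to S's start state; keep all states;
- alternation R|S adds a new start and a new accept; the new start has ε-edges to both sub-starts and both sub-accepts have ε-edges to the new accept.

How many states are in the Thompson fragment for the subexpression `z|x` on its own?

Fragment for `z|x`:
Each of the 2 symbol leaves contributes a 2-state fragment.
  z|x = 6 states

6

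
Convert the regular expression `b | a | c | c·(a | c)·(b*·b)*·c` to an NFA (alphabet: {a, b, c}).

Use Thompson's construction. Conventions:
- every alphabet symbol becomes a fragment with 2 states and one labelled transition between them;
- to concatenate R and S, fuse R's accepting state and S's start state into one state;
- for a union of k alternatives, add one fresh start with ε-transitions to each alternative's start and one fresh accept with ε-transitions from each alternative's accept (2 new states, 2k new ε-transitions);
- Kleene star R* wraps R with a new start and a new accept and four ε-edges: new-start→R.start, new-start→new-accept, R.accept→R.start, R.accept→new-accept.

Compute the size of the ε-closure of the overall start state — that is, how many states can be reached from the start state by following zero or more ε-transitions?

Work bottom-up. For each fragment F, track |ε-closure(F.start)| and whether F's accept lies in that closure (i.e. whether F accepts ε). A single-symbol fragment has closure size 1 and does not accept ε.
  a | c : |closure| = 1 + 1 + 1 = 3 (the new accept is not ε-reachable since no branch accepts ε)
  b* : new start has ε-edges to the inner start and to the new accept, so |closure| = 2 + 1 = 3
  b*·b : |closure| = 3 + (1−1) = 3 (closure spills across the concat boundary because the left factor accepts ε)
  (b*·b)* : new start has ε-edges to the inner start and to the new accept, so |closure| = 2 + 3 = 5
  c·(a | c)·(b*·b)*·c : |closure| equals the left operand's closure size = 1 (its accept is not ε-reachable, so the closure stops there)
  b | a | c | c·(a | c)·(b*·b)*·c : new start ε-reaches every alternative's start; none of them accept ε, so the new accept is not reached: |closure| = 1 + 1 + 1 + 1 + 1 = 5

5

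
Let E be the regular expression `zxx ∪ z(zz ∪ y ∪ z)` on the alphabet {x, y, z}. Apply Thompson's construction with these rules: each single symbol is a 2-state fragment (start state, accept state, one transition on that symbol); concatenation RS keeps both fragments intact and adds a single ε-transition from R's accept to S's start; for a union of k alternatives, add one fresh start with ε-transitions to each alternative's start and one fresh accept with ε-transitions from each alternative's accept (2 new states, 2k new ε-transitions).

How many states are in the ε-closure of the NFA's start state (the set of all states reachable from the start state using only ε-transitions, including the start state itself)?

Work bottom-up. For each fragment F, track |ε-closure(F.start)| and whether F's accept lies in that closure (i.e. whether F accepts ε). A single-symbol fragment has closure size 1 and does not accept ε.
  zxx → same as the first factor's closure: |ε-closure| = 1
  zz → same as the first factor's closure: |ε-closure| = 1
  zz ∪ y ∪ z → |ε-closure| = 1 + 1 + 1 + 1 = 4 (the new accept is not ε-reachable since no branch accepts ε)
  z(zz ∪ y ∪ z) → same as the first factor's closure: |ε-closure| = 1
  zxx ∪ z(zz ∪ y ∪ z) → |ε-closure| = 1 + 1 + 1 = 3 (the new accept is not ε-reachable since no branch accepts ε)

3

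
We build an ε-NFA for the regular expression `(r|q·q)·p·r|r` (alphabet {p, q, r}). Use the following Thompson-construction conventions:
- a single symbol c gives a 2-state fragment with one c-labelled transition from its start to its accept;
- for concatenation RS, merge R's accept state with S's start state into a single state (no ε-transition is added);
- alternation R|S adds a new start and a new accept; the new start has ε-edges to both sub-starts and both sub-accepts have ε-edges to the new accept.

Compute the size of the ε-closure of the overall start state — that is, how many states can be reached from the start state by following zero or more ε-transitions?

Work bottom-up. For each fragment F, track |ε-closure(F.start)| and whether F's accept lies in that closure (i.e. whether F accepts ε). A single-symbol fragment has closure size 1 and does not accept ε.
  q·q → C equals the left operand's closure size = 1 (its accept is not ε-reachable, so the closure stops there)
  r|q·q → new start ε-reaches every alternative's start; none of them accept ε, so the new accept is not reached: C = 1 + 1 + 1 = 3
  (r|q·q)·p·r → C equals the left operand's closure size = 3 (its accept is not ε-reachable, so the closure stops there)
  (r|q·q)·p·r|r → C = 1 + 3 + 1 = 5 (the new accept is not ε-reachable since no branch accepts ε)

5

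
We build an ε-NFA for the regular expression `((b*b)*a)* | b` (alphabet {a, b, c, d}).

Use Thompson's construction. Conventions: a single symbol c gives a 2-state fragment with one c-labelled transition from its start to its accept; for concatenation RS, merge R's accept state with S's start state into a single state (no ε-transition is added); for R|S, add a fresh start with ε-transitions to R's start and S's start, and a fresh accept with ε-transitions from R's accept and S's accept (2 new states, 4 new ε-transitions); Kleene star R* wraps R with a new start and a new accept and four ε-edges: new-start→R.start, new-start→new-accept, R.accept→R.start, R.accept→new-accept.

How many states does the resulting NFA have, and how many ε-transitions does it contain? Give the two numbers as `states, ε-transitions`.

Building bottom-up:
Each of the 4 symbol leaves contributes 2 states and 0 ε-transitions.
  b* — 4 states, 4 ε-transitions
  b*b — 5 states, 4 ε-transitions
  (b*b)* — 7 states, 8 ε-transitions
  (b*b)*a — 8 states, 8 ε-transitions
  ((b*b)*a)* — 10 states, 12 ε-transitions
  ((b*b)*a)* | b — 14 states, 16 ε-transitions

14, 16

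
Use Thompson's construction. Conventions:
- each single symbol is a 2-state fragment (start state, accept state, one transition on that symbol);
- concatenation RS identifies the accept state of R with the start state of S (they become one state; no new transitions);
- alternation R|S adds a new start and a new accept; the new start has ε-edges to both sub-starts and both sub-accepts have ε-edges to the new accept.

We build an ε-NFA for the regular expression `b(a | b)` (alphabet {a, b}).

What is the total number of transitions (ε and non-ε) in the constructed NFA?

7

Per subexpression:
Each of the 3 symbol leaves contributes 1 transition (1 symbol, 0 ε).
  a | b → 6 transitions (2 symbol, 4 ε)
  b(a | b) → 7 transitions (3 symbol, 4 ε)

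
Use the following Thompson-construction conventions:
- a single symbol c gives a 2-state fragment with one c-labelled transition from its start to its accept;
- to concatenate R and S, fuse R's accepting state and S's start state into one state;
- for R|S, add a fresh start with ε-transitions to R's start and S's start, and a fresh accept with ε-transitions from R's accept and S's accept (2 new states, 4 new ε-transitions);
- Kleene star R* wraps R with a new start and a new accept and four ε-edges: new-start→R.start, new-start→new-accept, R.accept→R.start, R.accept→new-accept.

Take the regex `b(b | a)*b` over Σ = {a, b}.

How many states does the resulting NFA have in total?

10

Recursing over subexpressions:
Each of the 4 symbol leaves contributes a 2-state fragment.
  b | a : 6 states
  (b | a)* : 8 states
  b(b | a)*b : 10 states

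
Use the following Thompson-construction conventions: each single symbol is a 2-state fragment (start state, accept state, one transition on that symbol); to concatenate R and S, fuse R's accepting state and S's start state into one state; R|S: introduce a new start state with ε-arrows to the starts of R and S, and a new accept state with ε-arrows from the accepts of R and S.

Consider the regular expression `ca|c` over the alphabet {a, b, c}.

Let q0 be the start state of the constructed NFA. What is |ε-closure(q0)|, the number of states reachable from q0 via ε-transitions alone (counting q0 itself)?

Work bottom-up. For each fragment F, track |ε-closure(F.start)| and whether F's accept lies in that closure (i.e. whether F accepts ε). A single-symbol fragment has closure size 1 and does not accept ε.
  ca → same as the first factor's closure: |ε-closure| = 1
  ca|c → new start ε-reaches every alternative's start; none of them accept ε, so the new accept is not reached: |ε-closure| = 1 + 1 + 1 = 3

3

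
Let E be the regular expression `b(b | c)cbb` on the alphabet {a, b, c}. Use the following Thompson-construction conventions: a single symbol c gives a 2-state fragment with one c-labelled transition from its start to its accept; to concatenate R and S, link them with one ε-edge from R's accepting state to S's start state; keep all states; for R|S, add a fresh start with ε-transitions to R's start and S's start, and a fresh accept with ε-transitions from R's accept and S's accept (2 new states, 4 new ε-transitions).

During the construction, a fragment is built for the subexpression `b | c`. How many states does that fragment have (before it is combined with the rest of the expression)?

Fragment for `b | c`:
Each of the 2 symbol leaves contributes a 2-state fragment.
  b | c → 6 states

6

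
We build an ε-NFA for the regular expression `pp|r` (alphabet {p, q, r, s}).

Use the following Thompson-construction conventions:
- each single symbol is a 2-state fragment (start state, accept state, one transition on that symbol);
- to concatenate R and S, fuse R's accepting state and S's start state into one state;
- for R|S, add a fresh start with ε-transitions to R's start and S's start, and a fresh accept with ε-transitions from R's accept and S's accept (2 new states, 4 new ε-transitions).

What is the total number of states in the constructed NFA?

Bottom-up over the parse tree:
Each of the 3 symbol leaves contributes a 2-state fragment.
  pp : 3 states
  pp|r : 7 states

7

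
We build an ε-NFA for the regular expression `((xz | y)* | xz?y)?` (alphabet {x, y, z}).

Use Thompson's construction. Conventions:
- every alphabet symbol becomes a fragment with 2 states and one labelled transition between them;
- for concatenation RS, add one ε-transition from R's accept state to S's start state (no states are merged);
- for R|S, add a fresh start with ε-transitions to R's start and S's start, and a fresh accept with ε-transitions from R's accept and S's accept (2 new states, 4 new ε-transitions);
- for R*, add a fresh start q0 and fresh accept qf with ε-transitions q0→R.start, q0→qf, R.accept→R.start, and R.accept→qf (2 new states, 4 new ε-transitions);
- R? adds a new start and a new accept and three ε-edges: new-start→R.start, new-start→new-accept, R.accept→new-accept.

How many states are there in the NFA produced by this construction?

22

Building bottom-up:
Each of the 6 symbol leaves contributes a 2-state fragment.
  xz : 4 states
  xz | y : 8 states
  (xz | y)* : 10 states
  z? : 4 states
  xz?y : 8 states
  (xz | y)* | xz?y : 20 states
  ((xz | y)* | xz?y)? : 22 states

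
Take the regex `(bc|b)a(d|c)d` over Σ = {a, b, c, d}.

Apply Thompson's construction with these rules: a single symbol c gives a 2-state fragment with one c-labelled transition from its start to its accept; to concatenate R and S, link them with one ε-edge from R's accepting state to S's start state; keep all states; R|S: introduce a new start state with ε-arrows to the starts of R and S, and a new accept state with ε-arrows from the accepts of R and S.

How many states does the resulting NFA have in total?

18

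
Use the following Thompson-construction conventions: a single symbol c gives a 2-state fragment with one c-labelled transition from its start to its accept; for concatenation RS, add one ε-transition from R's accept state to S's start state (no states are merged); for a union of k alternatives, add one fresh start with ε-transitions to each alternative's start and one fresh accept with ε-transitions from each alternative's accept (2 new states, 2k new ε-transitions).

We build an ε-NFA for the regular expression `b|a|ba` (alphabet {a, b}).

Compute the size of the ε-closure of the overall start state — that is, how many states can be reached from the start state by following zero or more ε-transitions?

4

Work bottom-up. For each fragment F, track |ε-closure(F.start)| and whether F's accept lies in that closure (i.e. whether F accepts ε). A single-symbol fragment has closure size 1 and does not accept ε.
  ba → |closure| equals the left operand's closure size = 1 (its accept is not ε-reachable, so the closure stops there)
  b|a|ba → new start ε-reaches every alternative's start; none of them accept ε, so the new accept is not reached: |closure| = 1 + 1 + 1 + 1 = 4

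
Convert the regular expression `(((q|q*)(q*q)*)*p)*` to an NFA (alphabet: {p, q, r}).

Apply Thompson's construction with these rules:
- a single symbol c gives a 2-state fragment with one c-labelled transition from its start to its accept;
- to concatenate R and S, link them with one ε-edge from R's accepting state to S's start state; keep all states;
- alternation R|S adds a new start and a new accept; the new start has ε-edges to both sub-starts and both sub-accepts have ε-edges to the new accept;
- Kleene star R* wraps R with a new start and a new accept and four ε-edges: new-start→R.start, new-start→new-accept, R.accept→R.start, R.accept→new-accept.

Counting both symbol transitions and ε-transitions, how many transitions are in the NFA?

32

Per subexpression:
Each of the 5 symbol leaves contributes 1 transition (1 symbol, 0 ε).
  q* → 5 transitions (1 symbol, 4 ε)
  q|q* → 10 transitions (2 symbol, 8 ε)
  q* → 5 transitions (1 symbol, 4 ε)
  q*q → 7 transitions (2 symbol, 5 ε)
  (q*q)* → 11 transitions (2 symbol, 9 ε)
  (q|q*)(q*q)* → 22 transitions (4 symbol, 18 ε)
  ((q|q*)(q*q)*)* → 26 transitions (4 symbol, 22 ε)
  ((q|q*)(q*q)*)*p → 28 transitions (5 symbol, 23 ε)
  (((q|q*)(q*q)*)*p)* → 32 transitions (5 symbol, 27 ε)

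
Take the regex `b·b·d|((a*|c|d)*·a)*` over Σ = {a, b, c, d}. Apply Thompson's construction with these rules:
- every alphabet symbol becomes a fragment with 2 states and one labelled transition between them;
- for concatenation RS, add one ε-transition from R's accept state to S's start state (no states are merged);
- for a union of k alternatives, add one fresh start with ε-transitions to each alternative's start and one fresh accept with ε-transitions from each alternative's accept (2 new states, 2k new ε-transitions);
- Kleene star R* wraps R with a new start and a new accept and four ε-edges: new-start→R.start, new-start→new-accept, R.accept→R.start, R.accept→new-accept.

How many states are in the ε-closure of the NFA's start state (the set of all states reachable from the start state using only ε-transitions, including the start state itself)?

Compute the ε-closure size of each fragment's start state recursively; a symbol fragment's start has no outgoing ε-edge, so its closure is just itself (size 1).
  b·b·d → |ε-closure| equals the left operand's closure size = 1 (its accept is not ε-reachable, so the closure stops there)
  a* → the star's fresh start ε-reaches both the body's start and the fresh accept: |ε-closure| = 2 + 1 = 3
  a*|c|d → new start ε-reaches every alternative's start; at least one alternative accepts ε, so the union's new accept is reached too: |ε-closure| = 1 + 3 + 1 + 1 + 1 = 7
  (a*|c|d)* → the star's fresh start ε-reaches both the body's start and the fresh accept: |ε-closure| = 2 + 7 = 9
  (a*|c|d)*·a → the left operand accepts ε, so the closure extends into the next operand (via the concat ε-link); |ε-closure| = 9 + 1 = 10
  ((a*|c|d)*·a)* → new start has ε-edges to the inner start and to the new accept, so |ε-closure| = 2 + 10 = 12
  b·b·d|((a*|c|d)*·a)* → |ε-closure| = 1 (new start) + (1 + 12) + 1 (new accept, since some branch ε-reaches its own accept) = 15

15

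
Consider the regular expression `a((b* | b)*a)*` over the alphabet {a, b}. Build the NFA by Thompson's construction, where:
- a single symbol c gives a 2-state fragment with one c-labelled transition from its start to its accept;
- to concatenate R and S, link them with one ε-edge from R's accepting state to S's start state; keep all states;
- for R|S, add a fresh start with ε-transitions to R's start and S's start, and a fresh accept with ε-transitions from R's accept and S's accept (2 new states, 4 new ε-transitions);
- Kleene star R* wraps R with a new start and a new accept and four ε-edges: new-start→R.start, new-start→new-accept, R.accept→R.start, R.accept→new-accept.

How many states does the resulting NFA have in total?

16

Per subexpression:
Each of the 4 symbol leaves contributes a 2-state fragment.
  b* — 4 states
  b* | b — 8 states
  (b* | b)* — 10 states
  (b* | b)*a — 12 states
  ((b* | b)*a)* — 14 states
  a((b* | b)*a)* — 16 states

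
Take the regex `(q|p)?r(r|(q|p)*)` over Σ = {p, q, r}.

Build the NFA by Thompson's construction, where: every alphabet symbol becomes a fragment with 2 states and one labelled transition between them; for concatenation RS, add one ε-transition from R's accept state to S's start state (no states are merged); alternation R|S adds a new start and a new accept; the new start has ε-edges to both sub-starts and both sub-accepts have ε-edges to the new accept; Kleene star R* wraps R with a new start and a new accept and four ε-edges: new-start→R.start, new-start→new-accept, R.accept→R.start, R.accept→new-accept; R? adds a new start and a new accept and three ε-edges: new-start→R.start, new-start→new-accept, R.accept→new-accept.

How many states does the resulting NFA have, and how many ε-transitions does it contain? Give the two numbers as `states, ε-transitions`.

22, 21

Building bottom-up:
Each of the 6 symbol leaves contributes 2 states and 0 ε-transitions.
  q|p → 6 states, 4 ε-transitions
  (q|p)? → 8 states, 7 ε-transitions
  q|p → 6 states, 4 ε-transitions
  (q|p)* → 8 states, 8 ε-transitions
  r|(q|p)* → 12 states, 12 ε-transitions
  (q|p)?r(r|(q|p)*) → 22 states, 21 ε-transitions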